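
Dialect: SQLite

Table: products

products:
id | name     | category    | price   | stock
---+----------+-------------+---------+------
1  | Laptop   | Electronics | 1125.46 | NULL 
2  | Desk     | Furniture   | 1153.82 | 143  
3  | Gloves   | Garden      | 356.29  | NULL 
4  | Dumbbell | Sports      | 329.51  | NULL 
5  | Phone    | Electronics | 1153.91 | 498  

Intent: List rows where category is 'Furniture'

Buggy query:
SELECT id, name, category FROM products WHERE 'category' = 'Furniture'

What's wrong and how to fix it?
Bug: Single quotes denote string literals in SQL; the column name is being compared as a constant string

Fix: Remove the quotes around the column name (or use double quotes for an identifier)

Corrected query:
SELECT id, name, category FROM products WHERE category = 'Furniture'

Result:
id | name | category 
---+------+----------
2  | Desk | Furniture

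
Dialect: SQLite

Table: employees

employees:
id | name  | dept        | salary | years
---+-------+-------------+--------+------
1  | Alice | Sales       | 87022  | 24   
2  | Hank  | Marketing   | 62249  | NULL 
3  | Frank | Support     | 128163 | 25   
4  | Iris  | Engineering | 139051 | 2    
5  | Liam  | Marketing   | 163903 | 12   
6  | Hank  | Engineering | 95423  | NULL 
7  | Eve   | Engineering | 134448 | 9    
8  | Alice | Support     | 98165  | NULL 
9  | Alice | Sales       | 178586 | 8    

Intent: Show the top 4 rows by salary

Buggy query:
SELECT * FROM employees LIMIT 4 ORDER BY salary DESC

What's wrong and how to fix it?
Bug: ORDER BY cannot follow LIMIT; LIMIT is the final clause

Fix: Swap the clauses: ORDER BY first, then LIMIT

Corrected query:
SELECT * FROM employees ORDER BY salary DESC LIMIT 4

Result:
id | name  | dept        | salary | years
---+-------+-------------+--------+------
9  | Alice | Sales       | 178586 | 8    
5  | Liam  | Marketing   | 163903 | 12   
4  | Iris  | Engineering | 139051 | 2    
7  | Eve   | Engineering | 134448 | 9    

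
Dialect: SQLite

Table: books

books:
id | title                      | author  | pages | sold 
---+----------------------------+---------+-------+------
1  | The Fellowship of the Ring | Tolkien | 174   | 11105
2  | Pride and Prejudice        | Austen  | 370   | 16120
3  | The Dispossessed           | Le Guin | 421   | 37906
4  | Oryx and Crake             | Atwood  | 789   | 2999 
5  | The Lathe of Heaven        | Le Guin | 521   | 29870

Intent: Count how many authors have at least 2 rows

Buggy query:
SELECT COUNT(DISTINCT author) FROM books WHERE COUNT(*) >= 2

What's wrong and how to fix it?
Bug: WHERE filters individual rows, not groups, so a group-level COUNT is invalid there

Fix: Use a subquery that GROUPs and filters with HAVING, then count its rows

Corrected query:
SELECT COUNT(*) FROM (SELECT author FROM books GROUP BY author HAVING COUNT(*) >= 2)

Result:
COUNT(*)
--------
1       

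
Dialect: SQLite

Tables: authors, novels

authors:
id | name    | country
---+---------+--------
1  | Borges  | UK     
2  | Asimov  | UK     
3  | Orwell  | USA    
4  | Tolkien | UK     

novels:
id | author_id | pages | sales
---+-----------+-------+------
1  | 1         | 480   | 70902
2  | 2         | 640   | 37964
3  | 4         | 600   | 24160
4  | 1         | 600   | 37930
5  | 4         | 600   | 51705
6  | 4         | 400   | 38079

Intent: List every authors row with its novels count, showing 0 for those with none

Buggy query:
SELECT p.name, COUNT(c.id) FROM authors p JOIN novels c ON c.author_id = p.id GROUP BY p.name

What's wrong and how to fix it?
Bug: An inner join excludes parents with zero children

Fix: Use LEFT JOIN so parents without children still appear (COUNT(c.id) gives 0)

Corrected query:
SELECT p.name, COUNT(c.id) FROM authors p LEFT JOIN novels c ON c.author_id = p.id GROUP BY p.name

Result:
name    | COUNT(c.id)
--------+------------
Asimov  | 1          
Borges  | 2          
Orwell  | 0          
Tolkien | 3          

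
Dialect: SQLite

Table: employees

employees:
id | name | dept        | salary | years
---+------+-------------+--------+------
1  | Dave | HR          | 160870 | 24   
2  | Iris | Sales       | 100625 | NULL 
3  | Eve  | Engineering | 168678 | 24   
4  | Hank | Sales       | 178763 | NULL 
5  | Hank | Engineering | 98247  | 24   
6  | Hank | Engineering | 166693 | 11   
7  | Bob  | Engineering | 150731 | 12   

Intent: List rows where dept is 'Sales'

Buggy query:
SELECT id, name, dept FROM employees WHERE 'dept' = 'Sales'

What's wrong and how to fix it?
Bug: 'dept' in single quotes is a string literal, not the column; the comparison is literal-vs-literal and never true

Fix: Remove the quotes around the column name (or use double quotes for an identifier)

Corrected query:
SELECT id, name, dept FROM employees WHERE dept = 'Sales'

Result:
id | name | dept 
---+------+------
2  | Iris | Sales
4  | Hank | Sales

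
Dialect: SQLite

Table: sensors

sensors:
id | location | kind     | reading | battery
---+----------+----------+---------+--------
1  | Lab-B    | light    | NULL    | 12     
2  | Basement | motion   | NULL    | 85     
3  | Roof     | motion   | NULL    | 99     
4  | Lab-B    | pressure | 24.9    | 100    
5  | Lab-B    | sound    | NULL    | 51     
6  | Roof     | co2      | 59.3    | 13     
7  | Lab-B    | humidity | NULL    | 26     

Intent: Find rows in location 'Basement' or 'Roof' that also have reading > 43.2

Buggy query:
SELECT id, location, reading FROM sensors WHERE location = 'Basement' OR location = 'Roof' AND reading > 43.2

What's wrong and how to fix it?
Bug: AND binds tighter than OR, so this parses as location = 'Basement' OR (location = 'Roof' AND reading > 43.2)

Fix: Add parentheses around the OR so the AND applies to both alternatives

Corrected query:
SELECT id, location, reading FROM sensors WHERE (location = 'Basement' OR location = 'Roof') AND reading > 43.2

Result:
id | location | reading
---+----------+--------
6  | Roof     | 59.3   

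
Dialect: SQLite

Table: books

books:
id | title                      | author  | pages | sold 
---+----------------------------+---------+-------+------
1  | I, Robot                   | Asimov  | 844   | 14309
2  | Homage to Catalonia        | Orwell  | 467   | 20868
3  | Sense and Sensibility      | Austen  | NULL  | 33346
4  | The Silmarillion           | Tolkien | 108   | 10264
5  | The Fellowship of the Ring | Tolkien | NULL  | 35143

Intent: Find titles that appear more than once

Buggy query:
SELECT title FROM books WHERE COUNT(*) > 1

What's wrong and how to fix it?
Bug: COUNT(*) is an aggregate and cannot be used in WHERE

Fix: GROUP BY title, then filter groups with HAVING COUNT(*) > 1

Corrected query:
SELECT title FROM books GROUP BY title HAVING COUNT(*) > 1

Result:
(no rows)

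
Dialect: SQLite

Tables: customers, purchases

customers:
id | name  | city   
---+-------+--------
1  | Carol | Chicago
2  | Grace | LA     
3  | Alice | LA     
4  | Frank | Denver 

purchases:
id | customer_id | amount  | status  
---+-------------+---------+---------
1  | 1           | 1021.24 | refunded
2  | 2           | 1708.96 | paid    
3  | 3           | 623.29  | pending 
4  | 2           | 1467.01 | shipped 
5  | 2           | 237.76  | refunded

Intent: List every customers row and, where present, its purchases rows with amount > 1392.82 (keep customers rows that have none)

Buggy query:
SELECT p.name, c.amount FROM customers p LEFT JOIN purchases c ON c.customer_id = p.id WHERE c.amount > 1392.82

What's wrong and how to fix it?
Bug: Filtering c.amount in WHERE discards the NULL rows produced by LEFT JOIN, turning it into an inner join

Fix: Put 'c.amount > 1392.82' in the JOIN's ON clause instead of WHERE

Corrected query:
SELECT p.name, c.amount FROM customers p LEFT JOIN purchases c ON c.customer_id = p.id AND c.amount > 1392.82

Result:
name  | amount 
------+--------
Carol | NULL   
Grace | 1467.01
Grace | 1708.96
Alice | NULL   
Frank | NULL   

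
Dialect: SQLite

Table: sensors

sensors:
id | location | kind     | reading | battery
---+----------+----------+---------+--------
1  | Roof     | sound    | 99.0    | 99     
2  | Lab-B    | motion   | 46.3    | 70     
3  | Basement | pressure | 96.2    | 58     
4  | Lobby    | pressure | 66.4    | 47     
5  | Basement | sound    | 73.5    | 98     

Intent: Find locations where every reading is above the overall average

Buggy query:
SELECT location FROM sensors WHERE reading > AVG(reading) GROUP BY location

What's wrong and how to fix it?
Bug: AVG() is an aggregate; it can't sit directly in WHERE

Fix: Use a subquery for AVG and a HAVING MIN(...) filter so the condition holds for every row in the group

Corrected query:
SELECT location FROM sensors GROUP BY location HAVING MIN(reading) > (SELECT AVG(reading) FROM sensors)

Result:
location
--------
Roof    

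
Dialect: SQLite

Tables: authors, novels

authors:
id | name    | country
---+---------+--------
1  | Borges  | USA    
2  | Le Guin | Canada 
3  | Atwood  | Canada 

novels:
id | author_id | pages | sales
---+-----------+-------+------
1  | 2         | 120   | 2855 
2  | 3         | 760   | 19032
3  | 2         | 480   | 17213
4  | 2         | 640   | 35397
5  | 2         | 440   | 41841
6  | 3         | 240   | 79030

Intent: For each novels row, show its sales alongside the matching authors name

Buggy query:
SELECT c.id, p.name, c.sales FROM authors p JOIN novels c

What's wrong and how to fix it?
Bug: Missing join condition: each novels row is matched to all authors rows instead of just its own

Fix: Add ON c.author_id = p.id to the JOIN

Corrected query:
SELECT c.id, p.name, c.sales FROM authors p JOIN novels c ON c.author_id = p.id

Result:
id | name    | sales
---+---------+------
1  | Le Guin | 2855 
2  | Atwood  | 19032
3  | Le Guin | 17213
4  | Le Guin | 35397
5  | Le Guin | 41841
6  | Atwood  | 79030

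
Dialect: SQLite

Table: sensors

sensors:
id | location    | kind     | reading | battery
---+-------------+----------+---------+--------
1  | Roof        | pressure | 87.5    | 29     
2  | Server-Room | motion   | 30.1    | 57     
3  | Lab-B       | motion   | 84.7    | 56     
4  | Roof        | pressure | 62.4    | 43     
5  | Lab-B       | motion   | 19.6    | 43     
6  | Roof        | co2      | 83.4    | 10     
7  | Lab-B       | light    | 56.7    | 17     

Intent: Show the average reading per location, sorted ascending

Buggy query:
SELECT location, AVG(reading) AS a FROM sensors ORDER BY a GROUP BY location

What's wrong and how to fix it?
Bug: ORDER BY appears before GROUP BY; SQL clause order requires GROUP BY first

Fix: Reorder: SELECT … FROM … GROUP BY … ORDER BY …

Corrected query:
SELECT location, AVG(reading) AS a FROM sensors GROUP BY location ORDER BY a

Result:
location    | a        
------------+----------
Server-Room | 30.1     
Lab-B       | 53.666667
Roof        | 77.766667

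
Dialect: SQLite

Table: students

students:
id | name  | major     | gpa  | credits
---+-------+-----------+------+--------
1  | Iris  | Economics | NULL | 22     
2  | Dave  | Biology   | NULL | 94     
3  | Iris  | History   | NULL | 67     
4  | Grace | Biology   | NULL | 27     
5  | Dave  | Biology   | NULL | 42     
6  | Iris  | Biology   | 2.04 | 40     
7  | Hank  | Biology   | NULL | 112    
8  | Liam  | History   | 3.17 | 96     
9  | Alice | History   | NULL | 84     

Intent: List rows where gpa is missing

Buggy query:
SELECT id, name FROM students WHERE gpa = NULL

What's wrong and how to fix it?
Bug: '= NULL' is always unknown in SQL three-valued logic, so no rows match

Fix: Replace '= NULL' with 'IS NULL'

Corrected query:
SELECT id, name FROM students WHERE gpa IS NULL

Result:
id | name 
---+------
1  | Iris 
2  | Dave 
3  | Iris 
4  | Grace
5  | Dave 
7  | Hank 
9  | Alice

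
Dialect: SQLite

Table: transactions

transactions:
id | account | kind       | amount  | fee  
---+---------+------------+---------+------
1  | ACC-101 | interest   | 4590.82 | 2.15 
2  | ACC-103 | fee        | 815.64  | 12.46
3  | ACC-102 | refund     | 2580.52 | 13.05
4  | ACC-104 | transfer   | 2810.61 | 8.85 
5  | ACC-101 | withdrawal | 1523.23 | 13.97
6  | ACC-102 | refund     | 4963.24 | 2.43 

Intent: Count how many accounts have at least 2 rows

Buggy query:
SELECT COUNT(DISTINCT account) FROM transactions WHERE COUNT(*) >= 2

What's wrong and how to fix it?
Bug: COUNT(*) cannot appear in WHERE; the per-group count doesn't exist yet

Fix: Use a subquery that GROUPs and filters with HAVING, then count its rows

Corrected query:
SELECT COUNT(*) FROM (SELECT account FROM transactions GROUP BY account HAVING COUNT(*) >= 2)

Result:
COUNT(*)
--------
2       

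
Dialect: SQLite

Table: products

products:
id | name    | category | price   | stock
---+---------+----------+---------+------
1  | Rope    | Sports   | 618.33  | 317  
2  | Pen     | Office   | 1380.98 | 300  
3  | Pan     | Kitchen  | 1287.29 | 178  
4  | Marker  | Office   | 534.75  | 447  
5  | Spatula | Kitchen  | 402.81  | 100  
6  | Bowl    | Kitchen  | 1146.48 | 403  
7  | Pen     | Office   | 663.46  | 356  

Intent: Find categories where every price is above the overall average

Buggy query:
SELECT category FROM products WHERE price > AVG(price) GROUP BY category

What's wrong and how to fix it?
Bug: WHERE evaluates per row before aggregation, so AVG() is unavailable

Fix: Use a subquery for AVG and a HAVING MIN(...) filter so the condition holds for every row in the group

Corrected query:
SELECT category FROM products GROUP BY category HAVING MIN(price) > (SELECT AVG(price) FROM products)

Result:
(no rows)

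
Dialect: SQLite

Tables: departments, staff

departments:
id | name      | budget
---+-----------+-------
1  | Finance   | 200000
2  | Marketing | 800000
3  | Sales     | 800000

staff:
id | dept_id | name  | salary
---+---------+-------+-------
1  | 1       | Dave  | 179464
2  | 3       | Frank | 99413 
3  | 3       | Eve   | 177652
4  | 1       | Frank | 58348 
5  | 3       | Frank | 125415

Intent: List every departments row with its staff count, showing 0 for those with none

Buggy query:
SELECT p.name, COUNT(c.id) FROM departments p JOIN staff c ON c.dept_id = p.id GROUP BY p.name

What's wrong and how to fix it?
Bug: An inner join excludes parents with zero children

Fix: Switch to LEFT JOIN to retain unmatched parent rows

Corrected query:
SELECT p.name, COUNT(c.id) FROM departments p LEFT JOIN staff c ON c.dept_id = p.id GROUP BY p.name

Result:
name      | COUNT(c.id)
----------+------------
Finance   | 2          
Marketing | 0          
Sales     | 3          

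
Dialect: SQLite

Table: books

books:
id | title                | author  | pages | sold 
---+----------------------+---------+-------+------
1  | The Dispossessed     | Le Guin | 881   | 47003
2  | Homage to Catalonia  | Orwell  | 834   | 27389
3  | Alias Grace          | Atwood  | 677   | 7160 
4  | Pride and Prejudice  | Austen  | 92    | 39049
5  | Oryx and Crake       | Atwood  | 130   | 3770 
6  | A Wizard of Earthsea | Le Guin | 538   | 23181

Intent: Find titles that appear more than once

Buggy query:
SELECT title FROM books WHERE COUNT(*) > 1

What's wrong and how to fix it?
Bug: COUNT(*) is an aggregate and cannot be used in WHERE

Fix: GROUP BY title, then filter groups with HAVING COUNT(*) > 1

Corrected query:
SELECT title FROM books GROUP BY title HAVING COUNT(*) > 1

Result:
(no rows)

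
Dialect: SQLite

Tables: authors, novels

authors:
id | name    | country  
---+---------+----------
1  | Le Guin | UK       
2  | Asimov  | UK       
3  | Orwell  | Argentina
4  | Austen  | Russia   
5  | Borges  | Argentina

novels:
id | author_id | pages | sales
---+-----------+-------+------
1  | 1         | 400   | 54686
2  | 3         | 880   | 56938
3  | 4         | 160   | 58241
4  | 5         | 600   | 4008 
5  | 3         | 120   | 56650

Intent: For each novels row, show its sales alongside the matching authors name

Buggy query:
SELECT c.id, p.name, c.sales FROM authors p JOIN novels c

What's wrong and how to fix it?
Bug: Missing join condition: each novels row is matched to all authors rows instead of just its own

Fix: Specify the join condition linking the foreign key to the parent id

Corrected query:
SELECT c.id, p.name, c.sales FROM authors p JOIN novels c ON c.author_id = p.id

Result:
id | name    | sales
---+---------+------
1  | Le Guin | 54686
2  | Orwell  | 56938
3  | Austen  | 58241
4  | Borges  | 4008 
5  | Orwell  | 56650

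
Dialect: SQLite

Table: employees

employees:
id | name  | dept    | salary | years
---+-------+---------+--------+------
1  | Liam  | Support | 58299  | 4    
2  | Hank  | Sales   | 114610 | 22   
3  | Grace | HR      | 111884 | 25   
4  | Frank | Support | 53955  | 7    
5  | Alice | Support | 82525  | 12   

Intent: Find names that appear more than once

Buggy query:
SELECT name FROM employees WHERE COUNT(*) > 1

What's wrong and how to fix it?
Bug: COUNT(*) is an aggregate and cannot be used in WHERE

Fix: GROUP BY name, then filter groups with HAVING COUNT(*) > 1

Corrected query:
SELECT name FROM employees GROUP BY name HAVING COUNT(*) > 1

Result:
(no rows)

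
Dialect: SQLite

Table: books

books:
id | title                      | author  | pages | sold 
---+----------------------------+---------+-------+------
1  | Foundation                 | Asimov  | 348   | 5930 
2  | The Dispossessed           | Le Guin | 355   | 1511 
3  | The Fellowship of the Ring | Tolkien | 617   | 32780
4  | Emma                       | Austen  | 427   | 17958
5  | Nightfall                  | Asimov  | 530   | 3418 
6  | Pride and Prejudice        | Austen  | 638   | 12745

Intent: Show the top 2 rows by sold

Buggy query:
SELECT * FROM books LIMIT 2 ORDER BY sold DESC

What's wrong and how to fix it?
Bug: LIMIT must come after ORDER BY

Fix: Sort with ORDER BY, then apply LIMIT

Corrected query:
SELECT * FROM books ORDER BY sold DESC LIMIT 2

Result:
id | title                      | author  | pages | sold 
---+----------------------------+---------+-------+------
3  | The Fellowship of the Ring | Tolkien | 617   | 32780
4  | Emma                       | Austen  | 427   | 17958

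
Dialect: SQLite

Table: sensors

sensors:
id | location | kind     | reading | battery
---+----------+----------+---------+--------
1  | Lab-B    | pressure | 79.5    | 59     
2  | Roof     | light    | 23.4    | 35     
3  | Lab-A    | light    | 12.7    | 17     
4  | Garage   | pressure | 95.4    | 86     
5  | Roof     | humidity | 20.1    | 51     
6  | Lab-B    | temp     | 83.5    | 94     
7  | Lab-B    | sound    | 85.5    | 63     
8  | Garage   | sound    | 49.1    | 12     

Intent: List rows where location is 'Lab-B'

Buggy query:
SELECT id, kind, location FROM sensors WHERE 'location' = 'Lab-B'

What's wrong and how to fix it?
Bug: Single quotes denote string literals in SQL; the column name is being compared as a constant string

Fix: Reference the column as location without single quotes

Corrected query:
SELECT id, kind, location FROM sensors WHERE location = 'Lab-B'

Result:
id | kind     | location
---+----------+---------
1  | pressure | Lab-B   
6  | temp     | Lab-B   
7  | sound    | Lab-B   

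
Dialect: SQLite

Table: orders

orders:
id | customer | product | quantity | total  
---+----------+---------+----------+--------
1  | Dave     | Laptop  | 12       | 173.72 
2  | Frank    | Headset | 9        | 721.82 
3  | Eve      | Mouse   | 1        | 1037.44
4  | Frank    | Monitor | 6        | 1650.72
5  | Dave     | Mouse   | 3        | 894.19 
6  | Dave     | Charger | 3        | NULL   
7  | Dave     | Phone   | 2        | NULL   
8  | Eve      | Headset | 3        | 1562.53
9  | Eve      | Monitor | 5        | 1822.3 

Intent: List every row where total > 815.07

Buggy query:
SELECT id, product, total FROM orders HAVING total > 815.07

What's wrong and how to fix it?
Bug: This is a non-aggregate query (no GROUP BY, no aggregates), so in SQLite the HAVING clause is invalid here; a row-level condition belongs in WHERE

Fix: Replace HAVING with WHERE since the condition applies to individual rows

Corrected query:
SELECT id, product, total FROM orders WHERE total > 815.07

Result:
id | product | total  
---+---------+--------
3  | Mouse   | 1037.44
4  | Monitor | 1650.72
5  | Mouse   | 894.19 
8  | Headset | 1562.53
9  | Monitor | 1822.3 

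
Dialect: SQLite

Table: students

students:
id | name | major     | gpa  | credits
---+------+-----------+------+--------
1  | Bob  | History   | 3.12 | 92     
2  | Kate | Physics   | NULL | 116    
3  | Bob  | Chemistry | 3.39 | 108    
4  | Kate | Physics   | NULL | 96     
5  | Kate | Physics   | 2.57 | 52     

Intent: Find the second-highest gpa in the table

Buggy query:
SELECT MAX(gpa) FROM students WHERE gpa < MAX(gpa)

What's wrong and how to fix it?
Bug: The inner MAX is an aggregate inside WHERE, which is not allowed

Fix: Compute the overall MAX in a subquery, then take MAX of rows below it

Corrected query:
SELECT MAX(gpa) FROM students WHERE gpa < (SELECT MAX(gpa) FROM students)

Result:
MAX(gpa)
--------
3.12    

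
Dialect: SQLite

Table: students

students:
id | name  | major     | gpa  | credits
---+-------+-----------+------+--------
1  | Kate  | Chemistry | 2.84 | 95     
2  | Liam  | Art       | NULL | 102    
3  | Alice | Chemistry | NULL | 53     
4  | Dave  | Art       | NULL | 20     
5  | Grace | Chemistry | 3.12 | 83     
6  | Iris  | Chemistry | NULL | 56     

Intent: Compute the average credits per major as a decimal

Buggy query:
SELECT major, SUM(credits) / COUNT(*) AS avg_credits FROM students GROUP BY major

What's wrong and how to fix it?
Bug: Both operands are integers, so '/' performs integer division and truncates

Fix: Cast one side to REAL so the division keeps the fractional part

Corrected query:
SELECT major, SUM(credits) * 1.0 / COUNT(*) AS avg_credits FROM students GROUP BY major

Result:
major     | avg_credits
----------+------------
Art       | 61         
Chemistry | 71.75      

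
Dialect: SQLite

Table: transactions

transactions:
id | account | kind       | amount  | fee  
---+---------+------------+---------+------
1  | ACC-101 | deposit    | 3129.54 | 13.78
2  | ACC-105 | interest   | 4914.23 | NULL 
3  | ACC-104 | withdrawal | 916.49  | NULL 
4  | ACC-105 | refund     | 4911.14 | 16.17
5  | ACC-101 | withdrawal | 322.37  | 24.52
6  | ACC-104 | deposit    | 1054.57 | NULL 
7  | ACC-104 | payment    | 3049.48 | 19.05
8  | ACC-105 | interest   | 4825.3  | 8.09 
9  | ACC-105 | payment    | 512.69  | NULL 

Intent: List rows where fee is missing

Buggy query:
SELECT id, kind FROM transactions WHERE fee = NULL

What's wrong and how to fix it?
Bug: '= NULL' is always unknown in SQL three-valued logic, so no rows match

Fix: Use IS NULL to test for NULL

Corrected query:
SELECT id, kind FROM transactions WHERE fee IS NULL

Result:
id | kind      
---+-----------
2  | interest  
3  | withdrawal
6  | deposit   
9  | payment   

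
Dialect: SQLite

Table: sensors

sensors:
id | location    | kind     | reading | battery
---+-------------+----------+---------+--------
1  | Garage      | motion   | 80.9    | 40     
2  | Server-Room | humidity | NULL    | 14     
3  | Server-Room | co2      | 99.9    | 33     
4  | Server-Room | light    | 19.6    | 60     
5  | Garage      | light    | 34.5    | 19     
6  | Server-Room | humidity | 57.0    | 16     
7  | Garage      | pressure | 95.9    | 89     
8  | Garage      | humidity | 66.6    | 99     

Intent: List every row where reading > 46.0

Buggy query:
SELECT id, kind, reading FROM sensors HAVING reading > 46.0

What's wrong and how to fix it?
Bug: HAVING filters the output of aggregation, but this query has no GROUP BY and no aggregate functions, so SQLite rejects it (HAVING clause on a non-aggregate query); the condition here is per row

Fix: Replace HAVING with WHERE since the condition applies to individual rows

Corrected query:
SELECT id, kind, reading FROM sensors WHERE reading > 46.0

Result:
id | kind     | reading
---+----------+--------
1  | motion   | 80.9   
3  | co2      | 99.9   
6  | humidity | 57     
7  | pressure | 95.9   
8  | humidity | 66.6   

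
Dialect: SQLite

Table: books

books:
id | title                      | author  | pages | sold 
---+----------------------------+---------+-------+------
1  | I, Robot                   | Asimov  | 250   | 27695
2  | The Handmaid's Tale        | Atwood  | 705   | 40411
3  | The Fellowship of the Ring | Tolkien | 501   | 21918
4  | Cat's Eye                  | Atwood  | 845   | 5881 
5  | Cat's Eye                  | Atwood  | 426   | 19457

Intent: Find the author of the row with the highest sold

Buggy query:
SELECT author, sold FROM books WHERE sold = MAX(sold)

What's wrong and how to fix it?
Bug: WHERE is evaluated per row; an aggregate over the whole table isn't defined there

Fix: Wrap MAX in a scalar subquery so WHERE compares against a single value

Corrected query:
SELECT author, sold FROM books WHERE sold = (SELECT MAX(sold) FROM books)

Result:
author | sold 
-------+------
Atwood | 40411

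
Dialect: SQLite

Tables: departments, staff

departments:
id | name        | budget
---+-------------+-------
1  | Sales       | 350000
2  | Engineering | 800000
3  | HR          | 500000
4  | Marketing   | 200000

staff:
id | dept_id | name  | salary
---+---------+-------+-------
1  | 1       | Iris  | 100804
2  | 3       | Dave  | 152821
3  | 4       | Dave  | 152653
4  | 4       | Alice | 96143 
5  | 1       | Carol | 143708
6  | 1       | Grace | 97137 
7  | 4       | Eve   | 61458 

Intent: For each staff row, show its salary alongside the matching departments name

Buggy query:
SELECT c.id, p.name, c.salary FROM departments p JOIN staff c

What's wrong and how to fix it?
Bug: JOIN with no ON clause produces a cartesian product; every staff row pairs with every departments row

Fix: Add ON c.dept_id = p.id to the JOIN

Corrected query:
SELECT c.id, p.name, c.salary FROM departments p JOIN staff c ON c.dept_id = p.id

Result:
id | name      | salary
---+-----------+-------
1  | Sales     | 100804
2  | HR        | 152821
3  | Marketing | 152653
4  | Marketing | 96143 
5  | Sales     | 143708
6  | Sales     | 97137 
7  | Marketing | 61458 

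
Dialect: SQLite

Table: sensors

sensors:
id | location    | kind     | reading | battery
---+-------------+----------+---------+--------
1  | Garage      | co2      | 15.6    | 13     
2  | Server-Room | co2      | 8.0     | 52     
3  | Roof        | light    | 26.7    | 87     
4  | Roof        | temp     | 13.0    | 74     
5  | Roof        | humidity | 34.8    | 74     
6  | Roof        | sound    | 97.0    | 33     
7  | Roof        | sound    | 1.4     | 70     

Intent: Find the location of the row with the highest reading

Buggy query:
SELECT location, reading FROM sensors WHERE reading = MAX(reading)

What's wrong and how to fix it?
Bug: MAX(reading) is an aggregate and cannot be used directly in WHERE

Fix: Wrap MAX in a scalar subquery so WHERE compares against a single value

Corrected query:
SELECT location, reading FROM sensors WHERE reading = (SELECT MAX(reading) FROM sensors)

Result:
location | reading
---------+--------
Roof     | 97     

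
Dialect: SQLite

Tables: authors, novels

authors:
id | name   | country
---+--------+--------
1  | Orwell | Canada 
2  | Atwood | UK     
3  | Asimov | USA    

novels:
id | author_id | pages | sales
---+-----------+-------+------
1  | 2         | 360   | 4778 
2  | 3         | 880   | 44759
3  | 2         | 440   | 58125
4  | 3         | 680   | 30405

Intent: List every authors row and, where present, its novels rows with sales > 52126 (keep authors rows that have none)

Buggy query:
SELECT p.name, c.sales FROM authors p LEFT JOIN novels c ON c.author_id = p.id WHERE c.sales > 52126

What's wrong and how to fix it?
Bug: A WHERE condition on the right-hand table after LEFT JOIN drops unmatched parents

Fix: Put 'c.sales > 52126' in the JOIN's ON clause instead of WHERE

Corrected query:
SELECT p.name, c.sales FROM authors p LEFT JOIN novels c ON c.author_id = p.id AND c.sales > 52126

Result:
name   | sales
-------+------
Orwell | NULL 
Atwood | 58125
Asimov | NULL 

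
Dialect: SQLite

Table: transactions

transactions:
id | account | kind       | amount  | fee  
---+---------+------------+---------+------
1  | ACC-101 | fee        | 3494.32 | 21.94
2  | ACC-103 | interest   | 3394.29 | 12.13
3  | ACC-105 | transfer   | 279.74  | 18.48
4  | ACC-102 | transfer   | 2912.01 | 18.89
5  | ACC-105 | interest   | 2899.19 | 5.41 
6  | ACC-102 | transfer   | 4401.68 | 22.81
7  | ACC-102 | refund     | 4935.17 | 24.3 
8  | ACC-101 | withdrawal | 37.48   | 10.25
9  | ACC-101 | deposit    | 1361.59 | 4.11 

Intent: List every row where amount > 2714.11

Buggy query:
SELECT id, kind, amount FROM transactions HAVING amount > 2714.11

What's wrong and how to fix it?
Bug: HAVING filters the output of aggregation, but this query has no GROUP BY and no aggregate functions, so SQLite rejects it (HAVING clause on a non-aggregate query); the condition here is per row

Fix: Replace HAVING with WHERE since the condition applies to individual rows

Corrected query:
SELECT id, kind, amount FROM transactions WHERE amount > 2714.11

Result:
id | kind     | amount 
---+----------+--------
1  | fee      | 3494.32
2  | interest | 3394.29
4  | transfer | 2912.01
5  | interest | 2899.19
6  | transfer | 4401.68
7  | refund   | 4935.17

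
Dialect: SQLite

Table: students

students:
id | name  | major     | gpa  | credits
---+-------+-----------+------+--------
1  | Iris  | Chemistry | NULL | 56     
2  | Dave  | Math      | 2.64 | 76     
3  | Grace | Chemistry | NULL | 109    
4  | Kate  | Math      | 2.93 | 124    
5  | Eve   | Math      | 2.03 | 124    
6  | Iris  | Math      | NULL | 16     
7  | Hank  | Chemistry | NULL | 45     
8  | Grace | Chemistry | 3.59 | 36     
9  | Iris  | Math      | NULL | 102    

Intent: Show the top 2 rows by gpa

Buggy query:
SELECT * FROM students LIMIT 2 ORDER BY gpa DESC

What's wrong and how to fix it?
Bug: ORDER BY cannot follow LIMIT; LIMIT is the final clause

Fix: Swap the clauses: ORDER BY first, then LIMIT

Corrected query:
SELECT * FROM students ORDER BY gpa DESC LIMIT 2

Result:
id | name  | major     | gpa  | credits
---+-------+-----------+------+--------
8  | Grace | Chemistry | 3.59 | 36     
4  | Kate  | Math      | 2.93 | 124    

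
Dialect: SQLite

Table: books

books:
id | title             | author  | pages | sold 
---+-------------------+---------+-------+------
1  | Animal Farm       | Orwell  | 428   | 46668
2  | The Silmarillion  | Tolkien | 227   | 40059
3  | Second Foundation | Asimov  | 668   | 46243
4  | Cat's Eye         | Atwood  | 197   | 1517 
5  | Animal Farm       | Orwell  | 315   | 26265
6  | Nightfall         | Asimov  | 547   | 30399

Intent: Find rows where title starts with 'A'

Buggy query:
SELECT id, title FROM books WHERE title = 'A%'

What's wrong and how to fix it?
Bug: '=' compares the literal string including the % character; pattern matching needs LIKE

Fix: Replace '=' with LIKE so 'A%' is treated as a pattern

Corrected query:
SELECT id, title FROM books WHERE title LIKE 'A%'

Result:
id | title      
---+------------
1  | Animal Farm
5  | Animal Farm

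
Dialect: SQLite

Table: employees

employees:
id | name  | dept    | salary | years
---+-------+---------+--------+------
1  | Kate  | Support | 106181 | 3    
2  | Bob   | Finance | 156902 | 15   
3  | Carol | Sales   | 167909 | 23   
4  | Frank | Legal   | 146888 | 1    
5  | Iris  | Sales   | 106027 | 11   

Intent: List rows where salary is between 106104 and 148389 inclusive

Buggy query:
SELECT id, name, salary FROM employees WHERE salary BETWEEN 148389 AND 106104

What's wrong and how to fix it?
Bug: BETWEEN expects the lower bound first; with 148389 AND 106104 the range is empty

Fix: Write BETWEEN 106104 AND 148389

Corrected query:
SELECT id, name, salary FROM employees WHERE salary BETWEEN 106104 AND 148389

Result:
id | name  | salary
---+-------+-------
1  | Kate  | 106181
4  | Frank | 146888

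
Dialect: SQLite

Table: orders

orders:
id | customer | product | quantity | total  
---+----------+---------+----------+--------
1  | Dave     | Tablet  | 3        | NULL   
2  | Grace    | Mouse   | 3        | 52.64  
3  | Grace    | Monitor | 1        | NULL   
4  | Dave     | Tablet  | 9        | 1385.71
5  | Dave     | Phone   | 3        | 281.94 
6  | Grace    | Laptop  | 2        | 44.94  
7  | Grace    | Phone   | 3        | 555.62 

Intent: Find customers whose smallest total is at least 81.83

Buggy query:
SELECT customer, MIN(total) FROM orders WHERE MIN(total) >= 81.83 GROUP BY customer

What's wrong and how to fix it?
Bug: Aggregates like MIN are computed per group after WHERE runs

Fix: Replace WHERE with HAVING after the GROUP BY

Corrected query:
SELECT customer, MIN(total) FROM orders GROUP BY customer HAVING MIN(total) >= 81.83

Result:
customer | MIN(total)
---------+-----------
Dave     | 281.94    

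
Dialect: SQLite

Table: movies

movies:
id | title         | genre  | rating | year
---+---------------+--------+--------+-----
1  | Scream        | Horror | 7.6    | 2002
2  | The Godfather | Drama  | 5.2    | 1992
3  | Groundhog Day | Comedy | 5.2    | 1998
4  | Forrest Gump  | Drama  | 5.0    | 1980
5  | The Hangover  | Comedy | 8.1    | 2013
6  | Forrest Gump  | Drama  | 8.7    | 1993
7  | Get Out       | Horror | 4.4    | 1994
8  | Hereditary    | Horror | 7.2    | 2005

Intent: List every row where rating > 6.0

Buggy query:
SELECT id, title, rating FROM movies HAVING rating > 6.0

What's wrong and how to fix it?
Bug: HAVING filters the output of aggregation, but this query has no GROUP BY and no aggregate functions, so SQLite rejects it (HAVING clause on a non-aggregate query); the condition here is per row

Fix: Use WHERE for row-level filtering

Corrected query:
SELECT id, title, rating FROM movies WHERE rating > 6.0

Result:
id | title        | rating
---+--------------+-------
1  | Scream       | 7.6   
5  | The Hangover | 8.1   
6  | Forrest Gump | 8.7   
8  | Hereditary   | 7.2   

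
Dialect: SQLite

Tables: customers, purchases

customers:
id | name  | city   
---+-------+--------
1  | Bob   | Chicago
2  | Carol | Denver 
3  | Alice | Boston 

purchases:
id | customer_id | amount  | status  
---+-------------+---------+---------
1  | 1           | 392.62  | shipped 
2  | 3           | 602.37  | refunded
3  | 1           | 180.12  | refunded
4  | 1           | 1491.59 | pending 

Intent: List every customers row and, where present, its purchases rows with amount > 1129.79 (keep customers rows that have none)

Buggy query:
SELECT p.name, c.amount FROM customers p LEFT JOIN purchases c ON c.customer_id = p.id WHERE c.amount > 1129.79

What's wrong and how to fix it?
Bug: A WHERE condition on the right-hand table after LEFT JOIN drops unmatched parents

Fix: Move the right-table condition into the ON clause so unmatched parents are kept

Corrected query:
SELECT p.name, c.amount FROM customers p LEFT JOIN purchases c ON c.customer_id = p.id AND c.amount > 1129.79

Result:
name  | amount 
------+--------
Bob   | 1491.59
Carol | NULL   
Alice | NULL   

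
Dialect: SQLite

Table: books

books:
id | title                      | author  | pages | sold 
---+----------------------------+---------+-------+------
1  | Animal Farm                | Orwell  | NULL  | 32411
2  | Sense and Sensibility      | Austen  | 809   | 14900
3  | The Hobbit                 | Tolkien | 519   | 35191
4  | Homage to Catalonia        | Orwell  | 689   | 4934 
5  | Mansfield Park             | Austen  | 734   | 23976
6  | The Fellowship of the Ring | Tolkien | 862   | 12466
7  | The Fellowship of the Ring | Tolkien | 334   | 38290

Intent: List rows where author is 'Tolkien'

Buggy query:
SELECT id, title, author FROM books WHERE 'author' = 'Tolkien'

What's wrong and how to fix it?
Bug: 'author' in single quotes is a string literal, not the column; the comparison is literal-vs-literal and never true

Fix: Remove the quotes around the column name (or use double quotes for an identifier)

Corrected query:
SELECT id, title, author FROM books WHERE author = 'Tolkien'

Result:
id | title                      | author 
---+----------------------------+--------
3  | The Hobbit                 | Tolkien
6  | The Fellowship of the Ring | Tolkien
7  | The Fellowship of the Ring | Tolkien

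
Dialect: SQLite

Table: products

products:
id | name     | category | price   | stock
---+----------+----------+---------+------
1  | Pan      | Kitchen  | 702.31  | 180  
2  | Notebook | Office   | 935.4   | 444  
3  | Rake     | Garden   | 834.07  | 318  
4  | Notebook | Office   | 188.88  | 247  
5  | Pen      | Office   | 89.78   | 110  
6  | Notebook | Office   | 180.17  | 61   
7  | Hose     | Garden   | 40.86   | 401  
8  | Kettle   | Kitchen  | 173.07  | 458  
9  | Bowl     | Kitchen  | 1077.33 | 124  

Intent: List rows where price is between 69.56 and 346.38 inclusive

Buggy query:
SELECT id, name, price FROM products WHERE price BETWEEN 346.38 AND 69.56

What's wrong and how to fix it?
Bug: The bounds are reversed; BETWEEN a AND b requires a <= b to match anything

Fix: Write BETWEEN 69.56 AND 346.38

Corrected query:
SELECT id, name, price FROM products WHERE price BETWEEN 69.56 AND 346.38

Result:
id | name     | price 
---+----------+-------
4  | Notebook | 188.88
5  | Pen      | 89.78 
6  | Notebook | 180.17
8  | Kettle   | 173.07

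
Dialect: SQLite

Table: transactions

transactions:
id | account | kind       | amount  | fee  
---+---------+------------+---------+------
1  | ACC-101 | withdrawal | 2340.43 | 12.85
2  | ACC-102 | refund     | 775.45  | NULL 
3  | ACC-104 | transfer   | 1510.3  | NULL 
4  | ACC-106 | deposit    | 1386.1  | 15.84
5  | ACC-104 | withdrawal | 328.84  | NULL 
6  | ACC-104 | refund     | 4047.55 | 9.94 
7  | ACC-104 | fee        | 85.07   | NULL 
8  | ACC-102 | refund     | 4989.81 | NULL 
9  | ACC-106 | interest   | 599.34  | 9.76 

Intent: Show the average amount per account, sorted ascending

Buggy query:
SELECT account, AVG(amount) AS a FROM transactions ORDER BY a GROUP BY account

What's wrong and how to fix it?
Bug: GROUP BY must precede ORDER BY

Fix: Reorder: SELECT … FROM … GROUP BY … ORDER BY …

Corrected query:
SELECT account, AVG(amount) AS a FROM transactions GROUP BY account ORDER BY a

Result:
account | a      
--------+--------
ACC-106 | 992.72 
ACC-104 | 1492.94
ACC-101 | 2340.43
ACC-102 | 2882.63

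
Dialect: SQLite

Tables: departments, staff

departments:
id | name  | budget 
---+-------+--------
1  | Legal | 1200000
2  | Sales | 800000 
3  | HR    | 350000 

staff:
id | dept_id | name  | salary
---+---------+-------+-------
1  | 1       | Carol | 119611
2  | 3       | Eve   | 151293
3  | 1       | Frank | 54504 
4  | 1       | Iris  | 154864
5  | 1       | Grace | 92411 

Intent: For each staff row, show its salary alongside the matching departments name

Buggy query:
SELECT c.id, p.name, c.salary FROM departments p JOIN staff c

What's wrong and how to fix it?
Bug: Missing join condition: each staff row is matched to all departments rows instead of just its own

Fix: Add ON c.dept_id = p.id to the JOIN

Corrected query:
SELECT c.id, p.name, c.salary FROM departments p JOIN staff c ON c.dept_id = p.id

Result:
id | name  | salary
---+-------+-------
1  | Legal | 119611
2  | HR    | 151293
3  | Legal | 54504 
4  | Legal | 154864
5  | Legal | 92411 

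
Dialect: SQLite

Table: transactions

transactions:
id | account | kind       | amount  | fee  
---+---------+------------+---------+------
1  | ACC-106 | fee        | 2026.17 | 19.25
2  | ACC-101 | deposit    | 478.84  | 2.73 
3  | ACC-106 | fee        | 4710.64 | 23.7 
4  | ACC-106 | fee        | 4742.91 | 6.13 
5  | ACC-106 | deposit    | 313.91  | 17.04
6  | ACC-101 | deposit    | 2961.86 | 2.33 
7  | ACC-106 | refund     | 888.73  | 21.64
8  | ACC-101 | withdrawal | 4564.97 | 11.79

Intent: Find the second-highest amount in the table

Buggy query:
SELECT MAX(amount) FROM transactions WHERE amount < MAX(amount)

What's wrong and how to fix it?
Bug: The inner MAX is an aggregate inside WHERE, which is not allowed

Fix: Compute the overall MAX in a subquery, then take MAX of rows below it

Corrected query:
SELECT MAX(amount) FROM transactions WHERE amount < (SELECT MAX(amount) FROM transactions)

Result:
MAX(amount)
-----------
4710.64    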